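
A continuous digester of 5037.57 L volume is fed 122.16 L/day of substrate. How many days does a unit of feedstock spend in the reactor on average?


HRT = V / Q
= 5037.57 / 122.16
= 41.2375 days

41.2375 days


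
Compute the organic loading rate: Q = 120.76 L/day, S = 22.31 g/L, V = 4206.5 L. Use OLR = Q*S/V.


OLR = Q * S / V
= 120.76 * 22.31 / 4206.5
= 0.6405 g/L/day

0.6405 g/L/day


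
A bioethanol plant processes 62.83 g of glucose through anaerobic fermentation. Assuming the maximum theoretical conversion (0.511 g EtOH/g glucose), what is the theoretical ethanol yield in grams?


Theoretical ethanol yield: m_EtOH = 0.511 * m_glucose
m_EtOH = 0.511 * 62.83 = 32.1061 g

32.1061 g


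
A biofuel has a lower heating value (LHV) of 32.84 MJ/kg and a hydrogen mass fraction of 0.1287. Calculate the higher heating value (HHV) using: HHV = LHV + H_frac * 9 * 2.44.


HHV = LHV + H_frac * 9 * 2.44
= 32.84 + 0.1287 * 9 * 2.44
= 35.6663 MJ/kg

35.6663 MJ/kg


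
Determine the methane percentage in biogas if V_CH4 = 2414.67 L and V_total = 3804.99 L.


CH4% = V_CH4 / V_total * 100
= 2414.67 / 3804.99 * 100
= 63.4606%

63.4606%


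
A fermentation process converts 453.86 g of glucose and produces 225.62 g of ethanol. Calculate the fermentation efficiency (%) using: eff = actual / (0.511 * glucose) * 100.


Fermentation efficiency = (actual / (0.511 * glucose)) * 100
= (225.62 / (0.511 * 453.86)) * 100
= 97.2825%

97.2825%


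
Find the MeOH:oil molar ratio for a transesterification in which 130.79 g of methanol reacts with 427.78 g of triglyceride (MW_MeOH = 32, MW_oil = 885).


Molar ratio = n_MeOH / n_oil = (MeOH/32) / (oil/885) = (MeOH * 885) / (32 * oil)
= (130.79 * 885) / (32 * 427.78)
= 8.4557

8.4557


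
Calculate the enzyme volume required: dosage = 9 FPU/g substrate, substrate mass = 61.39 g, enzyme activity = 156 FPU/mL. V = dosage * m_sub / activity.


V = dosage * m_sub / activity
V = 9 * 61.39 / 156
V = 3.5417 mL

3.5417 mL


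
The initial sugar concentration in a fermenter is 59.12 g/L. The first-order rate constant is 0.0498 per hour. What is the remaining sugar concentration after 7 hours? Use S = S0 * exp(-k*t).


S = S0 * exp(-k * t)
S = 59.12 * exp(-0.0498 * 7)
S = 41.7195 g/L

41.7195 g/L


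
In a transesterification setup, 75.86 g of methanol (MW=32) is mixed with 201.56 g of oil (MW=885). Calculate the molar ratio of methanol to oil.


Molar ratio = n_MeOH / n_oil = (MeOH/32) / (oil/885) = (MeOH * 885) / (32 * oil)
= (75.86 * 885) / (32 * 201.56)
= 10.4088

10.4088


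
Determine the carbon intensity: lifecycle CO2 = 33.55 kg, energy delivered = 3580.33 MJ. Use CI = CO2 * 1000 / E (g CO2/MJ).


CI = CO2 * 1000 / E
= 33.55 * 1000 / 3580.33
= 9.3706 g CO2/MJ

9.3706 g CO2/MJ


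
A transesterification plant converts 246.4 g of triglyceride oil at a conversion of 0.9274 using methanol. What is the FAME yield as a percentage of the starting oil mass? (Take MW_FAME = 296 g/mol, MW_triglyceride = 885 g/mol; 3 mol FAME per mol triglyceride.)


m_FAME = oil * conv * (3 * 296 / 885) = oil * conv * (888/885)
= 246.4 * 0.9274 * 888 / 885
= 229.2860 g
Y = m_FAME / oil * 100 = conv * (888/885) * 100
= 0.9274 * 888 / 885 * 100
= 93.05%

93.05%


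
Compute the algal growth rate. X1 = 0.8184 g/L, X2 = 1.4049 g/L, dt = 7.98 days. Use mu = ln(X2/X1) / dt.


mu = ln(X2/X1) / dt
= ln(1.4049/0.8184) / 7.98
= 0.0677 per day

0.0677 per day


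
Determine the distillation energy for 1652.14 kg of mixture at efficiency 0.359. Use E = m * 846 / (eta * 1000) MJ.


E = m * 846 / (eta * 1000)
= 1652.14 * 846 / (0.359 * 1000)
= 3893.3438 MJ

3893.3438 MJ


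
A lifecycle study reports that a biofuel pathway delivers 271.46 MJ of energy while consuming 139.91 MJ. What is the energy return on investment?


EROI = E_out / E_in
= 271.46 / 139.91
= 1.9402

1.9402


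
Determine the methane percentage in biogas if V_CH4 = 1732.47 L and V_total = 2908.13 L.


CH4% = V_CH4 / V_total * 100
= 1732.47 / 2908.13 * 100
= 59.5733%

59.5733%


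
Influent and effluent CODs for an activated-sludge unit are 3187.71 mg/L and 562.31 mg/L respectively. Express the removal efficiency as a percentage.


eta = (COD_in - COD_out) / COD_in * 100
= (3187.71 - 562.31) / 3187.71 * 100
= 82.3601%

82.3601%


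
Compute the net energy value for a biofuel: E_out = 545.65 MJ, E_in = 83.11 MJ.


NEV = E_out - E_in
= 545.65 - 83.11
= 462.5400 MJ

462.5400 MJ


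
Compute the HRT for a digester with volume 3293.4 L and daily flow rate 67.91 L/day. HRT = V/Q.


HRT = V / Q
= 3293.4 / 67.91
= 48.4965 days

48.4965 days


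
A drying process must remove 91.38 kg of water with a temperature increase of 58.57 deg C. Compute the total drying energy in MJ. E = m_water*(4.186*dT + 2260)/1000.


E = m_water * (4.186 * dT + 2260) / 1000
= 91.38 * (4.186 * 58.57 + 2260) / 1000
= 228.9228 MJ

228.9228 MJ


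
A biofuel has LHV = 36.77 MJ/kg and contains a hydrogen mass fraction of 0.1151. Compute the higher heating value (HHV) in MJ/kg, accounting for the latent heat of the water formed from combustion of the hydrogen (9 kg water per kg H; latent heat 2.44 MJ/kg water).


HHV = LHV + H_frac * 9 * 2.44
= 36.77 + 0.1151 * 9 * 2.44
= 39.2976 MJ/kg

39.2976 MJ/kg


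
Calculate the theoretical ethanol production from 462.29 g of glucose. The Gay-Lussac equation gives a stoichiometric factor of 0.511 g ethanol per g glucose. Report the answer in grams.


Theoretical ethanol yield: m_EtOH = 0.511 * m_glucose
m_EtOH = 0.511 * 462.29 = 236.2302 g

236.2302 g


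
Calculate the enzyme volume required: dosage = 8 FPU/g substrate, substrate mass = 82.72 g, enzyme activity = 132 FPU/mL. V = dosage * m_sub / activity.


V = dosage * m_sub / activity
V = 8 * 82.72 / 132
V = 5.0133 mL

5.0133 mL


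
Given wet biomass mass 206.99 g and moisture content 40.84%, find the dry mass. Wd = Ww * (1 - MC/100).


Wd = Ww * (1 - MC/100)
= 206.99 * (1 - 40.84/100)
= 122.4553 g

122.4553 g


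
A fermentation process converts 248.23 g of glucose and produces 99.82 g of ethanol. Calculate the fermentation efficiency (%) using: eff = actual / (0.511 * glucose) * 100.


Fermentation efficiency = (actual / (0.511 * glucose)) * 100
= (99.82 / (0.511 * 248.23)) * 100
= 78.6941%

78.6941%


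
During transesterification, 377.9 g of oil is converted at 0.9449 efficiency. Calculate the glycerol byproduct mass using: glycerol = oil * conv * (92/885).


glycerol = oil * conv * (92/885)
= 377.9 * 0.9449 * 92 / 885
= 37.1199 g

37.1199 g


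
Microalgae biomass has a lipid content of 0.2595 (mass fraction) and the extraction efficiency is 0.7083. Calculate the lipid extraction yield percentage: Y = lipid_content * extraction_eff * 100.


Y = lipid_content * extraction_eff * 100
= 0.2595 * 0.7083 * 100
= 18.3804%

18.3804%


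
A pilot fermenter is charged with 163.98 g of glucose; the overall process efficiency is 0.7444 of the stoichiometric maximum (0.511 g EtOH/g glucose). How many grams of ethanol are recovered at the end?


Actual ethanol: m = 0.511 * 163.98 * 0.7444
m = 62.3761 g

62.3761 g


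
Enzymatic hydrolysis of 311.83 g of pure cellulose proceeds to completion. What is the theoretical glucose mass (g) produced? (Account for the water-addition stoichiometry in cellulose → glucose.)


glucose = cellulose * 180/162
= 311.83 * 180/162
= 346.4778 g

346.4778 g


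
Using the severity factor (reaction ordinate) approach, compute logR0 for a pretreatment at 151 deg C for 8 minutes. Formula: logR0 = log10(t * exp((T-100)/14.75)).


logR0 = log10(t * exp((T - 100) / 14.75))
= log10(8 * exp((151 - 100) / 14.75))
= 2.4047

2.4047


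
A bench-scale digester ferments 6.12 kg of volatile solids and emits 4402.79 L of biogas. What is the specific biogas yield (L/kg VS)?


Y = V / VS
= 4402.79 / 6.12
= 719.4101 L/kg VS

719.4101 L/kg VS


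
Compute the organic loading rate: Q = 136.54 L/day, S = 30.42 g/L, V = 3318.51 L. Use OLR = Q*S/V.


OLR = Q * S / V
= 136.54 * 30.42 / 3318.51
= 1.2516 g/L/day

1.2516 g/L/day


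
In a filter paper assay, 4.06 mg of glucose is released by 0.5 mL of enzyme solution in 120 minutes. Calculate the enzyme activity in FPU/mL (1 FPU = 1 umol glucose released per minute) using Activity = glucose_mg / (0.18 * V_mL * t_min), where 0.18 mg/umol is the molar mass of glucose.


Activity = glucose_mg / (0.18 mg/umol * V_mL * t_min)
= 4.06 / (0.18 * 0.5 * 120)
= 0.3759 FPU/mL

0.3759 FPU/mL


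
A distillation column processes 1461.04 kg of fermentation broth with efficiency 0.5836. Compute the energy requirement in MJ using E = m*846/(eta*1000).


E = m * 846 / (eta * 1000)
= 1461.04 * 846 / (0.5836 * 1000)
= 2117.9572 MJ

2117.9572 MJ


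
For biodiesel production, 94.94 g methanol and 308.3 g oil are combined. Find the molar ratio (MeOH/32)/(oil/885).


Molar ratio = n_MeOH / n_oil = (MeOH/32) / (oil/885) = (MeOH * 885) / (32 * oil)
= (94.94 * 885) / (32 * 308.3)
= 8.5167

8.5167


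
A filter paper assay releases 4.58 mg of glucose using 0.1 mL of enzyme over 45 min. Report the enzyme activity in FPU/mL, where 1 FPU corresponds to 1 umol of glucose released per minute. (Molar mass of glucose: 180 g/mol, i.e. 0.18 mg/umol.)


Activity = glucose_mg / (0.18 mg/umol * V_mL * t_min)
= 4.58 / (0.18 * 0.1 * 45)
= 5.6543 FPU/mL

5.6543 FPU/mL


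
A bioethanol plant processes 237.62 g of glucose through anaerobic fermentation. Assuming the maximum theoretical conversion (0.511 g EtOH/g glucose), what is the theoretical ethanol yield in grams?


Theoretical ethanol yield: m_EtOH = 0.511 * m_glucose
m_EtOH = 0.511 * 237.62 = 121.4238 g

121.4238 g


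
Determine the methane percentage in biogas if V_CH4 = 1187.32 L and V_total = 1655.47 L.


CH4% = V_CH4 / V_total * 100
= 1187.32 / 1655.47 * 100
= 71.7210%

71.7210%


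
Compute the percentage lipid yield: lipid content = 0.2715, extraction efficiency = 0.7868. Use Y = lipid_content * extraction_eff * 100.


Y = lipid_content * extraction_eff * 100
= 0.2715 * 0.7868 * 100
= 21.3616%

21.3616%


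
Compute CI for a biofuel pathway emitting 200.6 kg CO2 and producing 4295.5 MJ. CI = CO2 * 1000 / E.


CI = CO2 * 1000 / E
= 200.6 * 1000 / 4295.5
= 46.7000 g CO2/MJ

46.7000 g CO2/MJ


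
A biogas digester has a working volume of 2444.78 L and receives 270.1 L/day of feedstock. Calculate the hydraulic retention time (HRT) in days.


HRT = V / Q
= 2444.78 / 270.1
= 9.0514 days

9.0514 days


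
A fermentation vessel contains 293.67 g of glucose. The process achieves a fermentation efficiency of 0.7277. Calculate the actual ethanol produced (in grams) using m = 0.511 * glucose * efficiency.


Actual ethanol: m = 0.511 * 293.67 * 0.7277
m = 109.2026 g

109.2026 g


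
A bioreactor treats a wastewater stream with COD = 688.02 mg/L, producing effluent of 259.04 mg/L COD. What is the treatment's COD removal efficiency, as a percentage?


eta = (COD_in - COD_out) / COD_in * 100
= (688.02 - 259.04) / 688.02 * 100
= 62.3499%

62.3499%


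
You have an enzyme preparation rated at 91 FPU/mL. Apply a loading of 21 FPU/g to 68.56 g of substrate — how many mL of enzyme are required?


V = dosage * m_sub / activity
V = 21 * 68.56 / 91
V = 15.8215 mL

15.8215 mL


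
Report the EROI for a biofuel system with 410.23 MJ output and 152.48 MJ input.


EROI = E_out / E_in
= 410.23 / 152.48
= 2.6904

2.6904


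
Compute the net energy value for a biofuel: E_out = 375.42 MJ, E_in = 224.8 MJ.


NEV = E_out - E_in
= 375.42 - 224.8
= 150.6200 MJ

150.6200 MJ


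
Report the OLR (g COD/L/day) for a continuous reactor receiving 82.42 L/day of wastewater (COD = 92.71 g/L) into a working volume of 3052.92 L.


OLR = Q * S / V
= 82.42 * 92.71 / 3052.92
= 2.5029 g/L/day

2.5029 g/L/day


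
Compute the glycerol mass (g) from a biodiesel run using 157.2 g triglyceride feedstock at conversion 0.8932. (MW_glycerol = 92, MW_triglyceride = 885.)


glycerol = oil * conv * (92/885)
= 157.2 * 0.8932 * 92 / 885
= 14.5964 g

14.5964 g


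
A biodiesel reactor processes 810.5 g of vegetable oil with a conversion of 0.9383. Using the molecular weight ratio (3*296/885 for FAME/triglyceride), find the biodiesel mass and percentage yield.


m_FAME = oil * conv * (3 * 296 / 885) = oil * conv * (888/885)
= 810.5 * 0.9383 * 888 / 885
= 763.0701 g
Y = m_FAME / oil * 100 = conv * (888/885) * 100
= 0.9383 * 888 / 885 * 100
= 94.15%

763.0701 g FAME; Y = 94.15%


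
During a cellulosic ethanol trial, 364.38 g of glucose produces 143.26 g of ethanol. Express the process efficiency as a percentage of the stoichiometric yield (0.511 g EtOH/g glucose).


Fermentation efficiency = (actual / (0.511 * glucose)) * 100
= (143.26 / (0.511 * 364.38)) * 100
= 76.9395%

76.9395%


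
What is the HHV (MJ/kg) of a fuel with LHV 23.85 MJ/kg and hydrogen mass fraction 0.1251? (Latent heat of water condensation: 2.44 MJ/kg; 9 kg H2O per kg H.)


HHV = LHV + H_frac * 9 * 2.44
= 23.85 + 0.1251 * 9 * 2.44
= 26.5972 MJ/kg

26.5972 MJ/kg


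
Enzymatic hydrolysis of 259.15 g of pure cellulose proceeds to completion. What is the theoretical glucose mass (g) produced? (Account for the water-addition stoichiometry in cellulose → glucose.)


glucose = cellulose * 180/162
= 259.15 * 180/162
= 287.9444 g

287.9444 g


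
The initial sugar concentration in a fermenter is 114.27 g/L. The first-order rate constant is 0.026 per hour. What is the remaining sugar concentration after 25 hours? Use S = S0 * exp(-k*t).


S = S0 * exp(-k * t)
S = 114.27 * exp(-0.026 * 25)
S = 59.6542 g/L

59.6542 g/L


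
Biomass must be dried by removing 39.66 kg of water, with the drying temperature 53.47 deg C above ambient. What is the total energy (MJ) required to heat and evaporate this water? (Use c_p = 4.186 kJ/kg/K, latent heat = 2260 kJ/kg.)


E = m_water * (4.186 * dT + 2260) / 1000
= 39.66 * (4.186 * 53.47 + 2260) / 1000
= 98.5085 MJ

98.5085 MJ


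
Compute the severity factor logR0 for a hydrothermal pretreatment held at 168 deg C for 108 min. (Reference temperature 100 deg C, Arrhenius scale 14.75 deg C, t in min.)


logR0 = log10(t * exp((T - 100) / 14.75))
= log10(108 * exp((168 - 100) / 14.75))
= 4.0356

4.0356


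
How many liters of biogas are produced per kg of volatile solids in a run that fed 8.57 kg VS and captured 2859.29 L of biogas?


Y = V / VS
= 2859.29 / 8.57
= 333.6394 L/kg VS

333.6394 L/kg VS


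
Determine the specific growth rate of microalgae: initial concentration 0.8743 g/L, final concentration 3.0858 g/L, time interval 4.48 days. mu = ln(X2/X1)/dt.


mu = ln(X2/X1) / dt
= ln(3.0858/0.8743) / 4.48
= 0.2815 per day

0.2815 per day


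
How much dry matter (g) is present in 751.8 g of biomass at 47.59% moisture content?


Wd = Ww * (1 - MC/100)
= 751.8 * (1 - 47.59/100)
= 394.0184 g

394.0184 g


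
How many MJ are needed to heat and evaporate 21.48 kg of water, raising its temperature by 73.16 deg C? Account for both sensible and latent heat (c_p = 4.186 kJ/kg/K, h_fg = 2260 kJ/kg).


E = m_water * (4.186 * dT + 2260) / 1000
= 21.48 * (4.186 * 73.16 + 2260) / 1000
= 55.1230 MJ

55.1230 MJ


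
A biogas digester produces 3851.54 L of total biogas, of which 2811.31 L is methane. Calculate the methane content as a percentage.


CH4% = V_CH4 / V_total * 100
= 2811.31 / 3851.54 * 100
= 72.9918%

72.9918%


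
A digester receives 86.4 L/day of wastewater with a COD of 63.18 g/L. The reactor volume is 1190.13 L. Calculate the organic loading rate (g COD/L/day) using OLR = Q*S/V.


OLR = Q * S / V
= 86.4 * 63.18 / 1190.13
= 4.5867 g/L/day

4.5867 g/L/day


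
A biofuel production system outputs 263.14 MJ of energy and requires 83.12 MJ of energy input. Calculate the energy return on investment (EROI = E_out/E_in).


EROI = E_out / E_in
= 263.14 / 83.12
= 3.1658

3.1658


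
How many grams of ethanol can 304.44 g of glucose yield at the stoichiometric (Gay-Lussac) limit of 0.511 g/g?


Theoretical ethanol yield: m_EtOH = 0.511 * m_glucose
m_EtOH = 0.511 * 304.44 = 155.5688 g

155.5688 g


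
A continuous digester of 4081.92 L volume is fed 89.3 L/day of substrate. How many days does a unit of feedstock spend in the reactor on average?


HRT = V / Q
= 4081.92 / 89.3
= 45.7102 days

45.7102 days


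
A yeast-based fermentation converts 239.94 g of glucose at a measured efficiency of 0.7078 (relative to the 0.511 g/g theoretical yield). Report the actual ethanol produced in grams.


Actual ethanol: m = 0.511 * 239.94 * 0.7078
m = 86.7829 g

86.7829 g


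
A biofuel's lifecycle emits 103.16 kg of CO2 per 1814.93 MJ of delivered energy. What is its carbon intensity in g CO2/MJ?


CI = CO2 * 1000 / E
= 103.16 * 1000 / 1814.93
= 56.8397 g CO2/MJ

56.8397 g CO2/MJ


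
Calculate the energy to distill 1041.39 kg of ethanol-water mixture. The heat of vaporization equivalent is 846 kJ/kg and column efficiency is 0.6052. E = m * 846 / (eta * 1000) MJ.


E = m * 846 / (eta * 1000)
= 1041.39 * 846 / (0.6052 * 1000)
= 1455.7435 MJ

1455.7435 MJ


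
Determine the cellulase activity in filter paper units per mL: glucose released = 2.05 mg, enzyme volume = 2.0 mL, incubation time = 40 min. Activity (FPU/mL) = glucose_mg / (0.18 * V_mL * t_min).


Activity = glucose_mg / (0.18 mg/umol * V_mL * t_min)
= 2.05 / (0.18 * 2.0 * 40)
= 0.1424 FPU/mL

0.1424 FPU/mL


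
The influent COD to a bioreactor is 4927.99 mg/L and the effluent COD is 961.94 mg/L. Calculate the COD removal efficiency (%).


eta = (COD_in - COD_out) / COD_in * 100
= (4927.99 - 961.94) / 4927.99 * 100
= 80.4801%

80.4801%


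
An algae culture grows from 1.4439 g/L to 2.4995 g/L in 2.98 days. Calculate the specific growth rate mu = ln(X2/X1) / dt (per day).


mu = ln(X2/X1) / dt
= ln(2.4995/1.4439) / 2.98
= 0.1841 per day

0.1841 per day


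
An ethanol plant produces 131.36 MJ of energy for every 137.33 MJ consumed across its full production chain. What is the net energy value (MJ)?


NEV = E_out - E_in
= 131.36 - 137.33
= -5.9700 MJ

-5.9700 MJ


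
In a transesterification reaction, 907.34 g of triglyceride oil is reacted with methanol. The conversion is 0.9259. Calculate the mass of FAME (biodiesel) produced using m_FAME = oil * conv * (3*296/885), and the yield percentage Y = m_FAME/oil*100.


m_FAME = oil * conv * (3 * 296 / 885) = oil * conv * (888/885)
= 907.34 * 0.9259 * 888 / 885
= 842.9539 g
Y = m_FAME / oil * 100 = conv * (888/885) * 100
= 0.9259 * 888 / 885 * 100
= 92.90%

842.9539 g FAME; Y = 92.90%


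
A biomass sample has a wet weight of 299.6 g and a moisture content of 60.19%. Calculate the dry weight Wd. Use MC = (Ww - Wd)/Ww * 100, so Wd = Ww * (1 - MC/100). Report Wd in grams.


Wd = Ww * (1 - MC/100)
= 299.6 * (1 - 60.19/100)
= 119.2708 g

119.2708 g


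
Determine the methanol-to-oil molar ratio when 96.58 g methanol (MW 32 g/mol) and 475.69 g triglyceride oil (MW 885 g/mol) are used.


Molar ratio = n_MeOH / n_oil = (MeOH/32) / (oil/885) = (MeOH * 885) / (32 * oil)
= (96.58 * 885) / (32 * 475.69)
= 5.6151

5.6151


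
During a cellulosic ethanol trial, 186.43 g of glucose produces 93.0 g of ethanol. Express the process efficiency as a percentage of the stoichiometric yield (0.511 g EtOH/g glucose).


Fermentation efficiency = (actual / (0.511 * glucose)) * 100
= (93.0 / (0.511 * 186.43)) * 100
= 97.6217%

97.6217%


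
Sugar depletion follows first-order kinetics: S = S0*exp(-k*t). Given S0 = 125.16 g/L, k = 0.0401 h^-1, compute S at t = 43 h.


S = S0 * exp(-k * t)
S = 125.16 * exp(-0.0401 * 43)
S = 22.3158 g/L

22.3158 g/L


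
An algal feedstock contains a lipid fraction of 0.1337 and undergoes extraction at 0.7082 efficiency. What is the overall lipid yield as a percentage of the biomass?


Y = lipid_content * extraction_eff * 100
= 0.1337 * 0.7082 * 100
= 9.4686%

9.4686%


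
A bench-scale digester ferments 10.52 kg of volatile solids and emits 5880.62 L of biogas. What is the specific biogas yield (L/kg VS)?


Y = V / VS
= 5880.62 / 10.52
= 558.9943 L/kg VS

558.9943 L/kg VS


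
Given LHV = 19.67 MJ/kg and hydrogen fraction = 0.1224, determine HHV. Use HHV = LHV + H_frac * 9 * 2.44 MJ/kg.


HHV = LHV + H_frac * 9 * 2.44
= 19.67 + 0.1224 * 9 * 2.44
= 22.3579 MJ/kg

22.3579 MJ/kg


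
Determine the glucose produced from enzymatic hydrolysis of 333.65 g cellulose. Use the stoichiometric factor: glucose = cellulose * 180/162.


glucose = cellulose * 180/162
= 333.65 * 180/162
= 370.7222 g

370.7222 g


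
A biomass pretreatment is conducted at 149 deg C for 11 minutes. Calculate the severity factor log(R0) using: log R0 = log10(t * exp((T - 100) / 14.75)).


logR0 = log10(t * exp((T - 100) / 14.75))
= log10(11 * exp((149 - 100) / 14.75))
= 2.4841

2.4841


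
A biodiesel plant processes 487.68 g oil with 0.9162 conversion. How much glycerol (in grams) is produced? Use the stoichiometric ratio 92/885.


glycerol = oil * conv * (92/885)
= 487.68 * 0.9162 * 92 / 885
= 46.4483 g

46.4483 g


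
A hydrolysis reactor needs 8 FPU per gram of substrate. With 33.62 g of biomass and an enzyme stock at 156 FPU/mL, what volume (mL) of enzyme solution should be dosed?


V = dosage * m_sub / activity
V = 8 * 33.62 / 156
V = 1.7241 mL

1.7241 mL


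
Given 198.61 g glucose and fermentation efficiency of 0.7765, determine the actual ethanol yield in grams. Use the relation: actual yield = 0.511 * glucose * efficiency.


Actual ethanol: m = 0.511 * 198.61 * 0.7765
m = 78.8068 g

78.8068 g


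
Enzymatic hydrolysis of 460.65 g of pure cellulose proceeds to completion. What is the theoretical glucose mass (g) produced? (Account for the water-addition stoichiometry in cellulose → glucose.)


glucose = cellulose * 180/162
= 460.65 * 180/162
= 511.8333 g

511.8333 g


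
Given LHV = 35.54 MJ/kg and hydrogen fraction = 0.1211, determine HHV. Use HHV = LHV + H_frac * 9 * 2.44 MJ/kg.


HHV = LHV + H_frac * 9 * 2.44
= 35.54 + 0.1211 * 9 * 2.44
= 38.1994 MJ/kg

38.1994 MJ/kg


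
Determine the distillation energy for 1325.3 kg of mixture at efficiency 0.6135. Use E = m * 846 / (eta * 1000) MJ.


E = m * 846 / (eta * 1000)
= 1325.3 * 846 / (0.6135 * 1000)
= 1827.5531 MJ

1827.5531 MJ


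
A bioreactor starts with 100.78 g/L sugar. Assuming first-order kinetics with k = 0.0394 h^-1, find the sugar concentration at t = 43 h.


S = S0 * exp(-k * t)
S = 100.78 * exp(-0.0394 * 43)
S = 18.5179 g/L

18.5179 g/L


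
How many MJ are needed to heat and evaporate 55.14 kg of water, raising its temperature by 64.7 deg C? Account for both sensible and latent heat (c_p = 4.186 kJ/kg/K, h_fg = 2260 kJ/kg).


E = m_water * (4.186 * dT + 2260) / 1000
= 55.14 * (4.186 * 64.7 + 2260) / 1000
= 139.5502 MJ

139.5502 MJ


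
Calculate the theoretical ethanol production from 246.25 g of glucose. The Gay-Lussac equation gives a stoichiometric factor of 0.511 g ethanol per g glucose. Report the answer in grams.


Theoretical ethanol yield: m_EtOH = 0.511 * m_glucose
m_EtOH = 0.511 * 246.25 = 125.8338 g

125.8338 g


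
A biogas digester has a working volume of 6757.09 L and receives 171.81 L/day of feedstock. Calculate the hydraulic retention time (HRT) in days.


HRT = V / Q
= 6757.09 / 171.81
= 39.3289 days

39.3289 days


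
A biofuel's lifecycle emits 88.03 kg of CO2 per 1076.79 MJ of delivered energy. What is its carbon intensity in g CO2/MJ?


CI = CO2 * 1000 / E
= 88.03 * 1000 / 1076.79
= 81.7522 g CO2/MJ

81.7522 g CO2/MJ


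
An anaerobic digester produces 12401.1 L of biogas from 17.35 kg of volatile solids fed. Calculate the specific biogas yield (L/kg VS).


Y = V / VS
= 12401.1 / 17.35
= 714.7608 L/kg VS

714.7608 L/kg VS


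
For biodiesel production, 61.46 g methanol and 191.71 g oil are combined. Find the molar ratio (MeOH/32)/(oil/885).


Molar ratio = n_MeOH / n_oil = (MeOH/32) / (oil/885) = (MeOH * 885) / (32 * oil)
= (61.46 * 885) / (32 * 191.71)
= 8.8663

8.8663


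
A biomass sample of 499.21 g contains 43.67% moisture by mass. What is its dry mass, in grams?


Wd = Ww * (1 - MC/100)
= 499.21 * (1 - 43.67/100)
= 281.2050 g

281.2050 g


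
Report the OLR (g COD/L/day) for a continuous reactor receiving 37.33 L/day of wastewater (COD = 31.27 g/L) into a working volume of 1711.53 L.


OLR = Q * S / V
= 37.33 * 31.27 / 1711.53
= 0.6820 g/L/day

0.6820 g/L/day


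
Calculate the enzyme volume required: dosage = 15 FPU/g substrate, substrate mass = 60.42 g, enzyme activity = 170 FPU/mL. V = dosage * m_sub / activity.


V = dosage * m_sub / activity
V = 15 * 60.42 / 170
V = 5.3312 mL

5.3312 mL


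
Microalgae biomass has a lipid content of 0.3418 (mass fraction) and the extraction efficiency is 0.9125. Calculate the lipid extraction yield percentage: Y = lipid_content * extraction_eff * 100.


Y = lipid_content * extraction_eff * 100
= 0.3418 * 0.9125 * 100
= 31.1892%

31.1892%


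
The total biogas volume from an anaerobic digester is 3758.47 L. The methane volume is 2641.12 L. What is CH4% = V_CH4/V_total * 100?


CH4% = V_CH4 / V_total * 100
= 2641.12 / 3758.47 * 100
= 70.2711%

70.2711%


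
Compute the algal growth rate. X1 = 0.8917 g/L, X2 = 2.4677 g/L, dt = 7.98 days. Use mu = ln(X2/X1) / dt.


mu = ln(X2/X1) / dt
= ln(2.4677/0.8917) / 7.98
= 0.1276 per day

0.1276 per day


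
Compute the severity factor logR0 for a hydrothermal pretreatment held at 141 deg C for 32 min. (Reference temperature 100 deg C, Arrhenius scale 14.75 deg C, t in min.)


logR0 = log10(t * exp((T - 100) / 14.75))
= log10(32 * exp((141 - 100) / 14.75))
= 2.7123

2.7123


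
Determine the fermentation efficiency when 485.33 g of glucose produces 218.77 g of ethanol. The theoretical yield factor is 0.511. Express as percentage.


Fermentation efficiency = (actual / (0.511 * glucose)) * 100
= (218.77 / (0.511 * 485.33)) * 100
= 88.2124%

88.2124%


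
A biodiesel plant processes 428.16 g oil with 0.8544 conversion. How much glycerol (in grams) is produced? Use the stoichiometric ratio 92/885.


glycerol = oil * conv * (92/885)
= 428.16 * 0.8544 * 92 / 885
= 38.0287 g

38.0287 g


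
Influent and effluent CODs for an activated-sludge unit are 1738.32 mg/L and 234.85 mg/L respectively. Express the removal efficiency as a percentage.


eta = (COD_in - COD_out) / COD_in * 100
= (1738.32 - 234.85) / 1738.32 * 100
= 86.4898%

86.4898%


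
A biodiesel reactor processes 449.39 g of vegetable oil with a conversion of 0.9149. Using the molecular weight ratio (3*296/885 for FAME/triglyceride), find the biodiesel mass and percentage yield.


m_FAME = oil * conv * (3 * 296 / 885) = oil * conv * (888/885)
= 449.39 * 0.9149 * 888 / 885
= 412.5406 g
Y = m_FAME / oil * 100 = conv * (888/885) * 100
= 0.9149 * 888 / 885 * 100
= 91.80%

412.5406 g FAME; Y = 91.80%


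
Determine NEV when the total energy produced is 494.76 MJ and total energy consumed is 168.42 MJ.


NEV = E_out - E_in
= 494.76 - 168.42
= 326.3400 MJ

326.3400 MJ


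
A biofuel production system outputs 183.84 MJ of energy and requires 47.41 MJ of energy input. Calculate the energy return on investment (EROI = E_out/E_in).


EROI = E_out / E_in
= 183.84 / 47.41
= 3.8777

3.8777


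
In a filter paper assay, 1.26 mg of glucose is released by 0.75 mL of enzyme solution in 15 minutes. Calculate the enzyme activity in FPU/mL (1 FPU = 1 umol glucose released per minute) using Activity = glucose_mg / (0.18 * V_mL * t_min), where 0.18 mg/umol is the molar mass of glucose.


Activity = glucose_mg / (0.18 mg/umol * V_mL * t_min)
= 1.26 / (0.18 * 0.75 * 15)
= 0.6222 FPU/mL

0.6222 FPU/mL


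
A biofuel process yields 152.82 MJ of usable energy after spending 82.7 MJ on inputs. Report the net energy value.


NEV = E_out - E_in
= 152.82 - 82.7
= 70.1200 MJ

70.1200 MJ


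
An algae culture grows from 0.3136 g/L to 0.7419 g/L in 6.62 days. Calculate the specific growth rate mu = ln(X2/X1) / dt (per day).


mu = ln(X2/X1) / dt
= ln(0.7419/0.3136) / 6.62
= 0.1301 per day

0.1301 per day


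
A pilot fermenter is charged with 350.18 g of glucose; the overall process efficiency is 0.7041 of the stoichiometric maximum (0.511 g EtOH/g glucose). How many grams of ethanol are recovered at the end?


Actual ethanol: m = 0.511 * 350.18 * 0.7041
m = 125.9930 g

125.9930 g


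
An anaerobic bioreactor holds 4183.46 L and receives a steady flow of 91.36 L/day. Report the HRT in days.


HRT = V / Q
= 4183.46 / 91.36
= 45.7909 days

45.7909 days


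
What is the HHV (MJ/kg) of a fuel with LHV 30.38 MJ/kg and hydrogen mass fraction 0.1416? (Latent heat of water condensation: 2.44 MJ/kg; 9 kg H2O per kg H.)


HHV = LHV + H_frac * 9 * 2.44
= 30.38 + 0.1416 * 9 * 2.44
= 33.4895 MJ/kg

33.4895 MJ/kg


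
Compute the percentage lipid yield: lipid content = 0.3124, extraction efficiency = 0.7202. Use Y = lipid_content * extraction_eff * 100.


Y = lipid_content * extraction_eff * 100
= 0.3124 * 0.7202 * 100
= 22.4990%

22.4990%


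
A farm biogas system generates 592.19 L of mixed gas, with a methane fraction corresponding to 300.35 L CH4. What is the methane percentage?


CH4% = V_CH4 / V_total * 100
= 300.35 / 592.19 * 100
= 50.7185%

50.7185%


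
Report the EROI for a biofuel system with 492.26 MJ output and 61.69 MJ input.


EROI = E_out / E_in
= 492.26 / 61.69
= 7.9796

7.9796


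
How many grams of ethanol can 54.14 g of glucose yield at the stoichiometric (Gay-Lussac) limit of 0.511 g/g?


Theoretical ethanol yield: m_EtOH = 0.511 * m_glucose
m_EtOH = 0.511 * 54.14 = 27.6655 g

27.6655 g


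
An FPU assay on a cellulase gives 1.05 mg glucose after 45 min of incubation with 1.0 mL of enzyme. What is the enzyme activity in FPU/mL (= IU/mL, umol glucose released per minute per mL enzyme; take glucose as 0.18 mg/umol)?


Activity = glucose_mg / (0.18 mg/umol * V_mL * t_min)
= 1.05 / (0.18 * 1.0 * 45)
= 0.1296 FPU/mL

0.1296 FPU/mL


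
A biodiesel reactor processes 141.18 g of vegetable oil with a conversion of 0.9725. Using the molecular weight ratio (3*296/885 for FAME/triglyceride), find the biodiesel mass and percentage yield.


m_FAME = oil * conv * (3 * 296 / 885) = oil * conv * (888/885)
= 141.18 * 0.9725 * 888 / 885
= 137.7630 g
Y = m_FAME / oil * 100 = conv * (888/885) * 100
= 0.9725 * 888 / 885 * 100
= 97.58%

137.7630 g FAME; Y = 97.58%


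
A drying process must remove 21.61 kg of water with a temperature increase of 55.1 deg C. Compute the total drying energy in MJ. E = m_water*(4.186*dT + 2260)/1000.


E = m_water * (4.186 * dT + 2260) / 1000
= 21.61 * (4.186 * 55.1 + 2260) / 1000
= 53.8229 MJ

53.8229 MJ


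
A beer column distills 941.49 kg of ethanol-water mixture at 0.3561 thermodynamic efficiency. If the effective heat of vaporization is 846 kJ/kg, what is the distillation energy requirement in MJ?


E = m * 846 / (eta * 1000)
= 941.49 * 846 / (0.3561 * 1000)
= 2236.7328 MJ

2236.7328 MJ


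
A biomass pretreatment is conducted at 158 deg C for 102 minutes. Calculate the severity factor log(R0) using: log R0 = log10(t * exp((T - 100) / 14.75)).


logR0 = log10(t * exp((T - 100) / 14.75))
= log10(102 * exp((158 - 100) / 14.75))
= 3.7163

3.7163


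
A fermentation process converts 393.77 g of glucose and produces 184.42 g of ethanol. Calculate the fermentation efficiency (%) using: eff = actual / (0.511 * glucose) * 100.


Fermentation efficiency = (actual / (0.511 * glucose)) * 100
= (184.42 / (0.511 * 393.77)) * 100
= 91.6525%

91.6525%


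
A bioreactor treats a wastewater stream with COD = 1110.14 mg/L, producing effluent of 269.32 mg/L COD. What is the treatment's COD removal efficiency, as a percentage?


eta = (COD_in - COD_out) / COD_in * 100
= (1110.14 - 269.32) / 1110.14 * 100
= 75.7400%

75.7400%


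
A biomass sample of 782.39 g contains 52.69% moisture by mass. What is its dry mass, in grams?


Wd = Ww * (1 - MC/100)
= 782.39 * (1 - 52.69/100)
= 370.1487 g

370.1487 g


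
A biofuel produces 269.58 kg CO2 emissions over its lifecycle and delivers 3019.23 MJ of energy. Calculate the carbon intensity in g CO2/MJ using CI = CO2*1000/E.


CI = CO2 * 1000 / E
= 269.58 * 1000 / 3019.23
= 89.2877 g CO2/MJ

89.2877 g CO2/MJ


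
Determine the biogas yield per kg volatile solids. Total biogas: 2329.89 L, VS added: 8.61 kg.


Y = V / VS
= 2329.89 / 8.61
= 270.6028 L/kg VS

270.6028 L/kg VS


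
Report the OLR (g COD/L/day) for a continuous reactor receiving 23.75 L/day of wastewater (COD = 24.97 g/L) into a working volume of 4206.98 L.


OLR = Q * S / V
= 23.75 * 24.97 / 4206.98
= 0.1410 g/L/day

0.1410 g/L/day


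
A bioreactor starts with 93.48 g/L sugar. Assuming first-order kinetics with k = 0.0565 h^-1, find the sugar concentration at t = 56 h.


S = S0 * exp(-k * t)
S = 93.48 * exp(-0.0565 * 56)
S = 3.9501 g/L

3.9501 g/L


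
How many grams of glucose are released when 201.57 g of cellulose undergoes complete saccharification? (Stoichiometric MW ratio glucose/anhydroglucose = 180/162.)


glucose = cellulose * 180/162
= 201.57 * 180/162
= 223.9667 g

223.9667 g


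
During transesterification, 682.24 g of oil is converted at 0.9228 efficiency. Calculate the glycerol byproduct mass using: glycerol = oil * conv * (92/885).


glycerol = oil * conv * (92/885)
= 682.24 * 0.9228 * 92 / 885
= 65.4469 g

65.4469 g


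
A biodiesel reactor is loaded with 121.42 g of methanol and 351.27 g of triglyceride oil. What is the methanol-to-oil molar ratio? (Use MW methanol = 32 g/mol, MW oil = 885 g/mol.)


Molar ratio = n_MeOH / n_oil = (MeOH/32) / (oil/885) = (MeOH * 885) / (32 * oil)
= (121.42 * 885) / (32 * 351.27)
= 9.5597

9.5597


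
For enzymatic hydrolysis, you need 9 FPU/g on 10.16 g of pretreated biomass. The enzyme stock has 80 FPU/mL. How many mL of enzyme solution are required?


V = dosage * m_sub / activity
V = 9 * 10.16 / 80
V = 1.1430 mL

1.1430 mL


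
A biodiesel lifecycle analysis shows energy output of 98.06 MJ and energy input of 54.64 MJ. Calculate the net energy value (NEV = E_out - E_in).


NEV = E_out - E_in
= 98.06 - 54.64
= 43.4200 MJ

43.4200 MJ


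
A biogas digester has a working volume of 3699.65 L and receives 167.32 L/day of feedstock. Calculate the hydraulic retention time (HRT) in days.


HRT = V / Q
= 3699.65 / 167.32
= 22.1112 days

22.1112 days


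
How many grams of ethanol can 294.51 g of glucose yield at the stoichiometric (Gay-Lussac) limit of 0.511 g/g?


Theoretical ethanol yield: m_EtOH = 0.511 * m_glucose
m_EtOH = 0.511 * 294.51 = 150.4946 g

150.4946 g


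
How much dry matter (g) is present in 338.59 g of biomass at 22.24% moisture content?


Wd = Ww * (1 - MC/100)
= 338.59 * (1 - 22.24/100)
= 263.2876 g

263.2876 g


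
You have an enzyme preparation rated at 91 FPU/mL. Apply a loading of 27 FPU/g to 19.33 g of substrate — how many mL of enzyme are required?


V = dosage * m_sub / activity
V = 27 * 19.33 / 91
V = 5.7353 mL

5.7353 mL


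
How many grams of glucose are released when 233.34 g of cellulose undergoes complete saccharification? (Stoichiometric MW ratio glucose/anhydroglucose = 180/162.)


glucose = cellulose * 180/162
= 233.34 * 180/162
= 259.2667 g

259.2667 g


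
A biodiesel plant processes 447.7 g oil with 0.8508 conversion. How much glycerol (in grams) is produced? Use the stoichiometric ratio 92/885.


glycerol = oil * conv * (92/885)
= 447.7 * 0.8508 * 92 / 885
= 39.5967 g

39.5967 g


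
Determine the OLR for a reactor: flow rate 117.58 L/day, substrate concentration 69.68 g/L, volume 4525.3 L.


OLR = Q * S / V
= 117.58 * 69.68 / 4525.3
= 1.8105 g/L/day

1.8105 g/L/day


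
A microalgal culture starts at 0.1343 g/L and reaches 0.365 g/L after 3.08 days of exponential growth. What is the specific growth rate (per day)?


mu = ln(X2/X1) / dt
= ln(0.365/0.1343) / 3.08
= 0.3246 per day

0.3246 per day


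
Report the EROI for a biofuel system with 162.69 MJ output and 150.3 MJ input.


EROI = E_out / E_in
= 162.69 / 150.3
= 1.0824

1.0824


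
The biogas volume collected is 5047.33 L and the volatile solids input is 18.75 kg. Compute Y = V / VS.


Y = V / VS
= 5047.33 / 18.75
= 269.1909 L/kg VS

269.1909 L/kg VS


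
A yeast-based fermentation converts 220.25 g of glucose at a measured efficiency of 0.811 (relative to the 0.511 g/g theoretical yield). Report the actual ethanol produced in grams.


Actual ethanol: m = 0.511 * 220.25 * 0.811
m = 91.2762 g

91.2762 g


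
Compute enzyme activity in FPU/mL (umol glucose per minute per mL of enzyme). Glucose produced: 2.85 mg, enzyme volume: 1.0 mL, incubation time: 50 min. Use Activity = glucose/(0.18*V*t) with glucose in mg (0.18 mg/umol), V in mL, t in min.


Activity = glucose_mg / (0.18 mg/umol * V_mL * t_min)
= 2.85 / (0.18 * 1.0 * 50)
= 0.3167 FPU/mL

0.3167 FPU/mL


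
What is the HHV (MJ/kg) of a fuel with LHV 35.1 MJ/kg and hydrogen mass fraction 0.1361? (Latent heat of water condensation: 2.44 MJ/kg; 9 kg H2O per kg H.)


HHV = LHV + H_frac * 9 * 2.44
= 35.1 + 0.1361 * 9 * 2.44
= 38.0888 MJ/kg

38.0888 MJ/kg


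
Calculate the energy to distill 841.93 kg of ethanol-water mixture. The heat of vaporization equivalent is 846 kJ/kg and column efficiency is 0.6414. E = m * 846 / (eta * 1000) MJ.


E = m * 846 / (eta * 1000)
= 841.93 * 846 / (0.6414 * 1000)
= 1110.4970 MJ

1110.4970 MJ


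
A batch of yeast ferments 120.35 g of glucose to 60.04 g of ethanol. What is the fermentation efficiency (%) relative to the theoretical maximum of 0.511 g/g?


Fermentation efficiency = (actual / (0.511 * glucose)) * 100
= (60.04 / (0.511 * 120.35)) * 100
= 97.6278%

97.6278%


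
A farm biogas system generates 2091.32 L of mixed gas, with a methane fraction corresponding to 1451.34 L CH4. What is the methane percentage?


CH4% = V_CH4 / V_total * 100
= 1451.34 / 2091.32 * 100
= 69.3983%

69.3983%


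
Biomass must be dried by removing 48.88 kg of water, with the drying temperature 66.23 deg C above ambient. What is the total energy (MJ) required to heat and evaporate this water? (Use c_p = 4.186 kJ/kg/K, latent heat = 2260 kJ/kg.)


E = m_water * (4.186 * dT + 2260) / 1000
= 48.88 * (4.186 * 66.23 + 2260) / 1000
= 124.0202 MJ

124.0202 MJ


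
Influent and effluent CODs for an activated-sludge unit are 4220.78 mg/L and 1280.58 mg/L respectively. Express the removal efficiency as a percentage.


eta = (COD_in - COD_out) / COD_in * 100
= (4220.78 - 1280.58) / 4220.78 * 100
= 69.6601%

69.6601%


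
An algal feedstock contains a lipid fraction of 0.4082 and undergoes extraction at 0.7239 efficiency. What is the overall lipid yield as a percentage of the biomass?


Y = lipid_content * extraction_eff * 100
= 0.4082 * 0.7239 * 100
= 29.5496%

29.5496%


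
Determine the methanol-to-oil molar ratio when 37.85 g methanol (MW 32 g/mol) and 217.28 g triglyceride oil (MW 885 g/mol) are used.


Molar ratio = n_MeOH / n_oil = (MeOH/32) / (oil/885) = (MeOH * 885) / (32 * oil)
= (37.85 * 885) / (32 * 217.28)
= 4.8177

4.8177


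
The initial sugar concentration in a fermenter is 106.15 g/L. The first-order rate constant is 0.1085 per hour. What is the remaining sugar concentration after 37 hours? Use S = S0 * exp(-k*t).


S = S0 * exp(-k * t)
S = 106.15 * exp(-0.1085 * 37)
S = 1.9162 g/L

1.9162 g/L


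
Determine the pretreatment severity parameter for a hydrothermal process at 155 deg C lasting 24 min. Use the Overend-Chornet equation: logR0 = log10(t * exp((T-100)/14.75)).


logR0 = log10(t * exp((T - 100) / 14.75))
= log10(24 * exp((155 - 100) / 14.75))
= 2.9996

2.9996
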